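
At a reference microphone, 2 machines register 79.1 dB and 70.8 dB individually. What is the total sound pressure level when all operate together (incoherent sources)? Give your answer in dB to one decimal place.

79.7 dB

Incoherent sources combine by intensity addition: L_total = 10·log₁₀(Σ 10^(L_i/10)).
Σ 10^(L/10) = 10^(79.1/10) + 10^(70.8/10) = 9.331e+07.
L_total = 10·log₁₀(9.331e+07) = 79.70 dB.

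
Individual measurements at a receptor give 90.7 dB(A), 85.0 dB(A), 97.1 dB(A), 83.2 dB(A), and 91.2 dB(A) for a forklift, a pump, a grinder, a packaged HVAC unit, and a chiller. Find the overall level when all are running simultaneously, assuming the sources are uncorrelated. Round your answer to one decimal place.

Incoherent sources combine by intensity addition: L_total = 10·log₁₀(Σ 10^(L_i/10)).
Σ 10^(L/10) = 10^(90.7/10) + 10^(85.0/10) + 10^(97.1/10) + 10^(83.2/10) + 10^(91.2/10) = 8.147e+09.
L_total = 10·log₁₀(8.147e+09) = 99.11 dB(A).

99.1 dB(A)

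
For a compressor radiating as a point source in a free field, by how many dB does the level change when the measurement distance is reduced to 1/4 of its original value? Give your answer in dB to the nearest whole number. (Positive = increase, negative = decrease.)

With spherical spreading the level changes by −20·log₁₀(r₂/r₁).
ΔL = −20·log₁₀(0.25) = +12.04 dB.

+12 dB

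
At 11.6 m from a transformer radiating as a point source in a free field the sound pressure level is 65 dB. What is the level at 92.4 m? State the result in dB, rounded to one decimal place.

47.0 dB

Point-source attenuation: ΔL = 20·log₁₀(r₂/r₁) = 20·log₁₀(92.4/11.6) = 18.024 dB.
L₂ = 65 − 20·log₁₀(92.4/11.6) = 65 − 18.024 = 46.98 dB.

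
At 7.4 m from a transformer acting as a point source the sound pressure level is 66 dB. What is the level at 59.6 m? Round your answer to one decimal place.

Point-source attenuation: ΔL = 20·log₁₀(r₂/r₁) = 20·log₁₀(59.6/7.4) = 18.120 dB.
L₂ = 66 − 20·log₁₀(59.6/7.4) = 66 − 18.120 = 47.88 dB.

47.9 dB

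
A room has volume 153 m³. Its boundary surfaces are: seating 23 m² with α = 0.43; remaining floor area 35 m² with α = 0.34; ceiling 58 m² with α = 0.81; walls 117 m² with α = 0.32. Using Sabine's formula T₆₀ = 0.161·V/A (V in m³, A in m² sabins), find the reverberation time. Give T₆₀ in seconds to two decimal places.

A = Σ Sᵢαᵢ = 23·0.43 + 35·0.34 + 58·0.81 + 117·0.32 = 106.21 m².
T₆₀ = 0.161·V/A = 0.161·153/106.21 = 0.232 s.

0.23 s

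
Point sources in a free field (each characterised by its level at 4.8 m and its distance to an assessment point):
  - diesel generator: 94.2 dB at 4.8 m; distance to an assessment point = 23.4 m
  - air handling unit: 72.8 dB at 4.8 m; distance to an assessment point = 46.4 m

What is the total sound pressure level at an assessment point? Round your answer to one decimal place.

Apply inverse-square spreading to bring every level to the receiver, then sum 10^(L/10).
diesel generator: 94.2 − 20·log₁₀(23.4/4.8) = 94.2 − 13.76 = 80.44 dB.
air handling unit: 72.8 − 20·log₁₀(46.4/4.8) = 72.8 − 19.71 = 53.09 dB.
Σ 10^(L/10) = 1.109e+08 → L_total = 10·log₁₀(1.109e+08) = 80.45 dB.

80.4 dB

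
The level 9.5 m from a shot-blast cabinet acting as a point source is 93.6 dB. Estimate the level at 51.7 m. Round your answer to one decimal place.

78.9 dB

For a point source, L₂ = L₁ − 20·log₁₀(r₂/r₁).
L₂ = 93.6 − 20·log₁₀(51.7/9.5) = 93.6 − 14.715 = 78.88 dB.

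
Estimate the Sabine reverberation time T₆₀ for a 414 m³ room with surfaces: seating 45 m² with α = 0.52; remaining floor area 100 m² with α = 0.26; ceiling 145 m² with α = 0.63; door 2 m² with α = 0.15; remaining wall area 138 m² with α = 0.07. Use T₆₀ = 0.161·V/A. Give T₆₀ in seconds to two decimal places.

0.44 s

Total absorption A = 45·0.52 + 100·0.26 + 145·0.63 + 2·0.15 + 138·0.07 = 150.71 m² sabins.
T₆₀ = 0.161·V/A = 0.161·414/150.71 = 0.442 s.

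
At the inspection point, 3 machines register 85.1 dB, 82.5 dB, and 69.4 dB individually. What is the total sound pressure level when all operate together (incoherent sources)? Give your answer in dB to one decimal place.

Incoherent sources combine by intensity addition: L_total = 10·log₁₀(Σ 10^(L_i/10)).
Σ 10^(L/10) = 10^(85.1/10) + 10^(82.5/10) + 10^(69.4/10) = 5.101e+08.
L_total = 10·log₁₀(5.101e+08) = 87.08 dB.

87.1 dB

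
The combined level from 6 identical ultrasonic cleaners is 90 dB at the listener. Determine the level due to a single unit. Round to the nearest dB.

For N identical incoherent sources L_total = L₁ + 10·log₁₀ N, so L₁ = 90 − 10·log₁₀(6) = 90 − 7.782.

82 dB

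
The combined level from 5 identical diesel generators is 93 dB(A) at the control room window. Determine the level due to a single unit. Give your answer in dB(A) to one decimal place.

5 equal contributions raise the level by 10·log₁₀ 5 = 6.990 dB, so each unit alone gives 93 − 6.990.

86.0 dB(A)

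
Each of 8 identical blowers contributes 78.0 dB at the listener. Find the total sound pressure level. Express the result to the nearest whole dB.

87 dB

L_total = L₁ + 10·log₁₀ N for N identical incoherent sources.
L_total = 78.0 + 10·log₁₀(8) = 78.0 + 9.031 = 87.03 dB.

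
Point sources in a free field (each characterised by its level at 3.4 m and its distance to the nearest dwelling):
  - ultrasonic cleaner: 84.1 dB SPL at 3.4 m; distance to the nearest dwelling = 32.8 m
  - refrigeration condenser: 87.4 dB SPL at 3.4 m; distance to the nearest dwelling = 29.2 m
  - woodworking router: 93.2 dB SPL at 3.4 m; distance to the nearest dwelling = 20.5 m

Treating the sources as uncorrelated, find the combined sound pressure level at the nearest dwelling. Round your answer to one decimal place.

First find each source's level at the receiver (point-source: −20·log₁₀(r/r_ref)), then combine on an intensity basis.
ultrasonic cleaner: 84.1 − 20·log₁₀(32.8/3.4) = 84.1 − 19.69 = 64.41 dB SPL.
refrigeration condenser: 87.4 − 20·log₁₀(29.2/3.4) = 87.4 − 18.68 = 68.72 dB SPL.
woodworking router: 93.2 − 20·log₁₀(20.5/3.4) = 93.2 − 15.61 = 77.59 dB SPL.
Σ 10^(L/10) = 6.768e+07 → L_total = 10·log₁₀(6.768e+07) = 78.30 dB SPL.

78.3 dB SPL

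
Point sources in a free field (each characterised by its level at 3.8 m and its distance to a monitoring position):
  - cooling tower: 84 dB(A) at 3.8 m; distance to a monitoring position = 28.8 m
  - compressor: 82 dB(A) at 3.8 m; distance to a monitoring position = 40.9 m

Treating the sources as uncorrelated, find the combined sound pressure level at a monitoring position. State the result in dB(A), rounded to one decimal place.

67.6 dB(A)

Apply inverse-square spreading to bring every level to the receiver, then sum 10^(L/10).
cooling tower: 84 − 20·log₁₀(28.8/3.8) = 84 − 17.59 = 66.41 dB(A).
compressor: 82 − 20·log₁₀(40.9/3.8) = 82 − 20.64 = 61.36 dB(A).
Σ 10^(L/10) = 5.741e+06 → L_total = 10·log₁₀(5.741e+06) = 67.59 dB(A).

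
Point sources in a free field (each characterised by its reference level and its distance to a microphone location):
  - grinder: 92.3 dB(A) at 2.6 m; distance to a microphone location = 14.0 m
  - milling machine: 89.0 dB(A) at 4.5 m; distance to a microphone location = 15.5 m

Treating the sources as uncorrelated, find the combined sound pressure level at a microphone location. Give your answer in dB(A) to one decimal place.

Propagate each source to the receiver with L = L_ref − 20·log₁₀(r/r_ref), then add intensities.
grinder: 92.3 − 20·log₁₀(14.0/2.6) = 92.3 − 14.62 = 77.68 dB(A).
milling machine: 89.0 − 20·log₁₀(15.5/4.5) = 89.0 − 10.74 = 78.26 dB(A).
Σ 10^(L/10) = 1.255e+08 → L_total = 10·log₁₀(1.255e+08) = 80.99 dB(A).

81.0 dB(A)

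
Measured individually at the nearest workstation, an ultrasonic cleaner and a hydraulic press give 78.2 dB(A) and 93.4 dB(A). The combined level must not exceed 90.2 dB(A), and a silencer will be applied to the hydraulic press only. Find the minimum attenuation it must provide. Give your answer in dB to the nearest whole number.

Fixed contribution from the other source: Σ 10^(L/10) = 10^(78.2/10) = 6.607e+07 (78.20 dB(A)).
To meet 90.2 dB(A) overall, the treated hydraulic press may contribute at most 10^(90.2/10) − 6.607e+07 = 9.811e+08, i.e. 89.92 dB(A).
Required insertion loss = 93.4 − 89.92 = 3.48 dB.

3 dB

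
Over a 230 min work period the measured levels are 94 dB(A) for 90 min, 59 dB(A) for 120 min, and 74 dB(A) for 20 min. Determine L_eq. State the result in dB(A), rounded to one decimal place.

Weight each interval's intensity by its duration and average over T = 230 min:
Σ tᵢ·10^(Lᵢ/10) = 90·10^(94/10) + 120·10^(59/10) + 20·10^(74/10) = 2.267e+11.
L_eq = 10·log₁₀(2.267e+11/230) = 89.94 dB(A).

89.9 dB(A)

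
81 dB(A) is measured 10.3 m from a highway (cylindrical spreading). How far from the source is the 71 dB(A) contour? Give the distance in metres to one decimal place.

103.0 m

For a line source L₁ − L₂ = 10·log₁₀(r₂/r₁), so r₂ = r₁·10^((L₁−L₂)/10).
r₂ = 10.3·10^((81−71)/10) = 10.3·10^(10.0/10) = 103.00 m.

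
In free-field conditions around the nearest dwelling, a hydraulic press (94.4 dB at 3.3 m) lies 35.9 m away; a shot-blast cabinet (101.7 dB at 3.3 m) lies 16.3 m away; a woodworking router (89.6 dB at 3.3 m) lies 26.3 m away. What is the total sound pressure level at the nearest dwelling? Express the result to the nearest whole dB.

Propagate each source to the receiver with L = L_ref − 20·log₁₀(r/r_ref), then add intensities.
hydraulic press: 94.4 − 20·log₁₀(35.9/3.3) = 94.4 − 20.73 = 73.67 dB.
shot-blast cabinet: 101.7 − 20·log₁₀(16.3/3.3) = 101.7 − 13.87 = 87.83 dB.
woodworking router: 89.6 − 20·log₁₀(26.3/3.3) = 89.6 − 18.03 = 71.57 dB.
Σ 10^(L/10) = 6.439e+08 → L_total = 10·log₁₀(6.439e+08) = 88.09 dB.

88 dB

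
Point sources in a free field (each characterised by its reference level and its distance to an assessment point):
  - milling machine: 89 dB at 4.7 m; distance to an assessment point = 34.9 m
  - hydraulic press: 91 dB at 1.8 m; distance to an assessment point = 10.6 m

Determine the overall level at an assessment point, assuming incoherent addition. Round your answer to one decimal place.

Propagate each source to the receiver with L = L_ref − 20·log₁₀(r/r_ref), then add intensities.
milling machine: 89 − 20·log₁₀(34.9/4.7) = 89 − 17.41 = 71.59 dB.
hydraulic press: 91 − 20·log₁₀(10.6/1.8) = 91 − 15.40 = 75.60 dB.
Σ 10^(L/10) = 5.071e+07 → L_total = 10·log₁₀(5.071e+07) = 77.05 dB.

77.1 dB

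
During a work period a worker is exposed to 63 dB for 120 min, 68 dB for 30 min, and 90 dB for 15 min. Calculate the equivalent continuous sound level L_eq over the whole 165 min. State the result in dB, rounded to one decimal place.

The energy average is taken in the linear domain: L_eq = 10·log₁₀[(Σ tᵢ·10^(Lᵢ/10))/T], T = 165 min.
Σ tᵢ·10^(Lᵢ/10) = 120·10^(63/10) + 30·10^(68/10) + 15·10^(90/10) = 1.543e+10.
L_eq = 10·log₁₀(1.543e+10/165) = 79.71 dB.

79.7 dB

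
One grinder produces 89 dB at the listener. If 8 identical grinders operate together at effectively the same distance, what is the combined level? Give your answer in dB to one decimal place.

N identical incoherent sources raise the level by 10·log₁₀ N.
L_total = 89 + 10·log₁₀(8) = 89 + 9.031 = 98.03 dB.

98.0 dB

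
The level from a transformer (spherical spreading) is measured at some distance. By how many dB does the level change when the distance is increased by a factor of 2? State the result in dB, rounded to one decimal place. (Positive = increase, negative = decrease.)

A point source loses 6 dB per doubling of distance; generally ΔL = −20·log₁₀(r₂/r₁).
ΔL = −20·log₁₀(2) = -6.02 dB.

-6.0 dB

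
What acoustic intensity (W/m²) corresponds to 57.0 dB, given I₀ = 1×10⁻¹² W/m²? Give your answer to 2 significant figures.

5.0e-07 W/m²

L = 10·log₁₀(I/I₀) ⇒ I = I₀·10^(L/10) = 10⁻¹² × 10^5.70.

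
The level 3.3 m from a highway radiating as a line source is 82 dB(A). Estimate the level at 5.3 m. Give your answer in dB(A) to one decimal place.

Cylindrical spreading from a line source gives a 10·log₁₀(r₂/r₁) drop.
L₂ = 82 − 10·log₁₀(5.3/3.3) = 82 − 2.058 = 79.94 dB(A).

79.9 dB(A)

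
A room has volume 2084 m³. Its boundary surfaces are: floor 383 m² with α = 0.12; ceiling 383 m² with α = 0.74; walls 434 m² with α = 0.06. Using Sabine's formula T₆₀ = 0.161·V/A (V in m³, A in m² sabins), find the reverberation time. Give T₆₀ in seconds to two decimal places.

0.94 s

Summing Sᵢαᵢ: 383·0.12 + 383·0.74 + 434·0.06 = 355.42 m².
T₆₀ = 0.161 × 2084 / 355.42 = 0.944 s.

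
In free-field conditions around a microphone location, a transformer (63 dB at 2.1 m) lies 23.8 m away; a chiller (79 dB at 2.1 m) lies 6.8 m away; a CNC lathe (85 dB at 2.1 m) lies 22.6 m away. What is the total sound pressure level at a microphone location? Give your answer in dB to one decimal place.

Propagate each source to the receiver with L = L_ref − 20·log₁₀(r/r_ref), then add intensities.
transformer: 63 − 20·log₁₀(23.8/2.1) = 63 − 21.09 = 41.91 dB.
chiller: 79 − 20·log₁₀(6.8/2.1) = 79 − 10.21 = 68.79 dB.
CNC lathe: 85 − 20·log₁₀(22.6/2.1) = 85 − 20.64 = 64.36 dB.
Σ 10^(L/10) = 1.032e+07 → L_total = 10·log₁₀(1.032e+07) = 70.14 dB.

70.1 dB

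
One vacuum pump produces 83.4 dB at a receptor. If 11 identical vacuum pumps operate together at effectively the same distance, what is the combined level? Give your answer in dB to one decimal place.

N identical incoherent sources raise the level by 10·log₁₀ N.
L_total = 83.4 + 10·log₁₀(11) = 83.4 + 10.414 = 93.81 dB.

93.8 dB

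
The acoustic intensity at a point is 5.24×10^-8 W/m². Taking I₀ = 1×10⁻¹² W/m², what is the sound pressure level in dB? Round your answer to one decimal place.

Dividing by I₀ shifts the exponent by 12: I/I₀ = 5.24×10^4.
L = 10·(0.7193 + 4) = 47.19 dB.

47.2 dB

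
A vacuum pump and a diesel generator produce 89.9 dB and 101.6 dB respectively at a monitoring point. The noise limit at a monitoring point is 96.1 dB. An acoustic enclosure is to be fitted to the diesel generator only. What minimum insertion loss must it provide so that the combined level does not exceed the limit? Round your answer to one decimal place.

6.7 dB

Everything except the diesel generator sums to 10^(89.9/10) = 9.772e+08 in linear terms, 89.90 dB.
The limit corresponds to 10^(96.1/10) = 4.074e+09; subtracting the fixed part leaves 3.097e+09 for the diesel generator, i.e. 94.91 dB.
Required insertion loss = 101.6 − 94.91 = 6.69 dB.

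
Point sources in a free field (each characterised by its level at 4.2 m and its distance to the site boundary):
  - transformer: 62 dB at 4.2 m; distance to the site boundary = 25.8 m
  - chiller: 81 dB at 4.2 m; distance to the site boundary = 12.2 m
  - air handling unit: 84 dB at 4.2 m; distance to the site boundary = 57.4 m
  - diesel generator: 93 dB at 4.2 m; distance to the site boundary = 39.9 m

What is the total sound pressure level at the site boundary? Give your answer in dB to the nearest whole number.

Apply inverse-square spreading to bring every level to the receiver, then sum 10^(L/10).
transformer: 62 − 20·log₁₀(25.8/4.2) = 62 − 15.77 = 46.23 dB.
chiller: 81 − 20·log₁₀(12.2/4.2) = 81 − 9.26 = 71.74 dB.
air handling unit: 84 − 20·log₁₀(57.4/4.2) = 84 − 22.71 = 61.29 dB.
diesel generator: 93 − 20·log₁₀(39.9/4.2) = 93 − 19.55 = 73.45 dB.
Σ 10^(L/10) = 3.842e+07 → L_total = 10·log₁₀(3.842e+07) = 75.85 dB.

76 dB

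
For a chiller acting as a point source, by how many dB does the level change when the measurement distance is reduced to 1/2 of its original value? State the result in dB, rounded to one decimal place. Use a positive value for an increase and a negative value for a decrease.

With spherical spreading the level changes by −20·log₁₀(r₂/r₁).
ΔL = −20·log₁₀(0.5) = +6.02 dB.

+6.0 dB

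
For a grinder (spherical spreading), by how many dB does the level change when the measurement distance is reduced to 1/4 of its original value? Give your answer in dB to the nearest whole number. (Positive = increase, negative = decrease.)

A point source loses 6 dB per doubling of distance; generally ΔL = −20·log₁₀(r₂/r₁).
ΔL = −20·log₁₀(0.25) = +12.04 dB.

+12 dB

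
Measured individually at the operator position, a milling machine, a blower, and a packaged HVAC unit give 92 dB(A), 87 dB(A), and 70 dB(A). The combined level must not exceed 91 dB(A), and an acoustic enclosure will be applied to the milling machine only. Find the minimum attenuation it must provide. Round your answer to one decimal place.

Fixed contribution from the other sources: Σ 10^(L/10) = 10^(87/10) + 10^(70/10) = 5.112e+08 (87.09 dB(A)).
The limit corresponds to 10^(91/10) = 1.259e+09; subtracting the fixed part leaves 7.477e+08 for the milling machine, i.e. 88.74 dB(A).
So the milling machine must be reduced from 92 to 88.74 dB(A): IL = 3.26 dB.

3.3 dB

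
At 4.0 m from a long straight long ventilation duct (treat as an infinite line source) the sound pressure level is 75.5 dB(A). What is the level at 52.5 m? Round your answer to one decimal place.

64.3 dB(A)

Cylindrical spreading from a line source gives a 10·log₁₀(r₂/r₁) drop.
L₂ = 75.5 − 10·log₁₀(52.5/4.0) = 75.5 − 11.181 = 64.32 dB(A).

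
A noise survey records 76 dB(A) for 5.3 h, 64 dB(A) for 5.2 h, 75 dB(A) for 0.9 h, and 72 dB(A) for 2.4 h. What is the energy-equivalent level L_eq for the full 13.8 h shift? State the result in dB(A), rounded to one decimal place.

73.2 dB(A)

Weight each interval's intensity by its duration and average over T = 13.8 h:
Σ tᵢ·10^(Lᵢ/10) = 5.3·10^(76/10) + 5.2·10^(64/10) + 0.9·10^(75/10) + 2.4·10^(72/10) = 2.906e+08.
L_eq = 10·log₁₀(2.906e+08/13.8) = 73.23 dB(A).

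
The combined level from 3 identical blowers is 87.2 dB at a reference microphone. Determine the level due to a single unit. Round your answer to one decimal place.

Dividing the total intensity by 3 lowers the level by 10·log₁₀ 3 = 4.771 dB: L₁ = 87.2 − 4.771.

82.4 dB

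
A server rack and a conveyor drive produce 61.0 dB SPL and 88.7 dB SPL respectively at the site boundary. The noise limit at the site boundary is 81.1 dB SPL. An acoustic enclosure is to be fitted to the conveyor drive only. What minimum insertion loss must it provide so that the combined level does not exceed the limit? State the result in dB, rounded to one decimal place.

7.6 dB

The untreated sources together contribute 10^(61.0/10) = 1.259e+06, i.e. 61.00 dB SPL.
The limit corresponds to 10^(81.1/10) = 1.288e+08; subtracting the fixed part leaves 1.276e+08 for the conveyor drive, i.e. 81.06 dB SPL.
So the conveyor drive must be reduced from 88.7 to 81.06 dB SPL: IL = 7.64 dB.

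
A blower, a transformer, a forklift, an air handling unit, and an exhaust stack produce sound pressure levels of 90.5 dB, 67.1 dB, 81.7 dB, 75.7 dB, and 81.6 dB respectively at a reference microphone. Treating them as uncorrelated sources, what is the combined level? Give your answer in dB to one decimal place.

91.6 dB

For uncorrelated sources the intensities add, so convert each level to linear form, sum, and take 10·log₁₀ of the total.
Σ 10^(L/10) = 10^(90.5/10) + 10^(67.1/10) + 10^(81.7/10) + 10^(75.7/10) + 10^(81.6/10) = 1.457e+09.
L_total = 10·log₁₀(1.457e+09) = 91.63 dB.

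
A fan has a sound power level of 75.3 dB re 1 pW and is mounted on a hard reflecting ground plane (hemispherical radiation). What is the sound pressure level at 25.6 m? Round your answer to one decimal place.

Free-field hemispherical radiation: L_p = L_w − 10·log₁₀(2π·r²), r = 25.6 m.
2π·r² = 4118 m², 10·log₁₀ of that is 36.147 dB.
L_p = 75.3 − 36.147 = 39.15 dB.

39.2 dB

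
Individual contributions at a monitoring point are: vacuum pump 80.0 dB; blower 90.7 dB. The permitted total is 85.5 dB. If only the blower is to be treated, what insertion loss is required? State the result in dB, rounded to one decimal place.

Everything except the blower sums to 10^(80.0/10) = 1.000e+08 in linear terms, 80.00 dB.
The limit corresponds to 10^(85.5/10) = 3.548e+08; subtracting the fixed part leaves 2.548e+08 for the blower, i.e. 84.06 dB.
So the blower must be reduced from 90.7 to 84.06 dB: IL = 6.64 dB.

6.6 dB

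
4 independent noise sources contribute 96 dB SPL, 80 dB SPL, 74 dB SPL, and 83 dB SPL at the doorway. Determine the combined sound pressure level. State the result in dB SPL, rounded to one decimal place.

For uncorrelated sources the intensities add, so convert each level to linear form, sum, and take 10·log₁₀ of the total.
Σ 10^(L/10) = 10^(96/10) + 10^(80/10) + 10^(74/10) + 10^(83/10) = 4.306e+09.
L_total = 10·log₁₀(4.306e+09) = 96.34 dB SPL.

96.3 dB SPL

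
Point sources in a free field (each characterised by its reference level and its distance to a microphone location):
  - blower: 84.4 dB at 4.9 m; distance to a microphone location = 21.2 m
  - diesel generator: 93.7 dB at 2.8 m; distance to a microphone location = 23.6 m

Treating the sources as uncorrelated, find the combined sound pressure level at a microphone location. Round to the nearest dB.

77 dB

Apply inverse-square spreading to bring every level to the receiver, then sum 10^(L/10).
blower: 84.4 − 20·log₁₀(21.2/4.9) = 84.4 − 12.72 = 71.68 dB.
diesel generator: 93.7 − 20·log₁₀(23.6/2.8) = 93.7 − 18.52 = 75.18 dB.
Σ 10^(L/10) = 4.771e+07 → L_total = 10·log₁₀(4.771e+07) = 76.79 dB.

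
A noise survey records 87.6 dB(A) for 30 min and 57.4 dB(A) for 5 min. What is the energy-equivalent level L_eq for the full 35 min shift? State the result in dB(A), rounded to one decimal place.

86.9 dB(A)

The energy average is taken in the linear domain: L_eq = 10·log₁₀[(Σ tᵢ·10^(Lᵢ/10))/T], T = 35 min.
Σ tᵢ·10^(Lᵢ/10) = 30·10^(87.6/10) + 5·10^(57.4/10) = 1.727e+10.
L_eq = 10·log₁₀(1.727e+10/35) = 86.93 dB(A).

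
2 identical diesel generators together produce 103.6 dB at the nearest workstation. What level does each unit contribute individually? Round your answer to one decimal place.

100.6 dB

2 equal contributions raise the level by 10·log₁₀ 2 = 3.010 dB, so each unit alone gives 103.6 − 3.010.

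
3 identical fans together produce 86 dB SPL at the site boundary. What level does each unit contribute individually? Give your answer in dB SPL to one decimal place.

3 equal contributions raise the level by 10·log₁₀ 3 = 4.771 dB, so each unit alone gives 86 − 4.771.

81.2 dB SPL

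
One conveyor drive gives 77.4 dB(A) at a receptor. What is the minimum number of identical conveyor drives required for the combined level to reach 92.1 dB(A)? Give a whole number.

30

The shortfall is 92.1 − 77.4 = 14.7 dB, and N units add 10·log₁₀ N, so need 10·log₁₀ N ≥ 14.7.
N ≥ 10^(14.7/10) = 29.512, so N = 30.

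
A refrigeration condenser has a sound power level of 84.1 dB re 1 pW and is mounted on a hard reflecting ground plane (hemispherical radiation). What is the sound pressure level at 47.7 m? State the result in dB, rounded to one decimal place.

42.5 dB

The power spreads over a hemisphere of area 2π·r², so L_p = L_w − 10·log₁₀(2π·r²).
2π·r² = 1.43e+04 m², 10·log₁₀ of that is 41.552 dB.
L_p = 84.1 − 41.552 = 42.55 dB.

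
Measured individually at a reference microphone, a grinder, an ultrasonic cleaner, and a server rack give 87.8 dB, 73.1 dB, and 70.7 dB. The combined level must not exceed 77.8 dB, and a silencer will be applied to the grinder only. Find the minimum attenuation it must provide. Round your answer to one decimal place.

13.3 dB

The untreated sources together contribute 10^(73.1/10) + 10^(70.7/10) = 3.217e+07, i.e. 75.07 dB.
To meet 77.8 dB overall, the treated grinder may contribute at most 10^(77.8/10) − 3.217e+07 = 2.809e+07, i.e. 74.49 dB.
Required insertion loss = 87.8 − 74.49 = 13.31 dB.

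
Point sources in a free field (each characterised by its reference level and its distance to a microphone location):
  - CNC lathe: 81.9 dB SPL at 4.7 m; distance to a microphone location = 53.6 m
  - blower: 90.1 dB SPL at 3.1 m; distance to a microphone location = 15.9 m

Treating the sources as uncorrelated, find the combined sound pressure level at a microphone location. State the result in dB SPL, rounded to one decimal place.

Propagate each source to the receiver with L = L_ref − 20·log₁₀(r/r_ref), then add intensities.
CNC lathe: 81.9 − 20·log₁₀(53.6/4.7) = 81.9 − 21.14 = 60.76 dB SPL.
blower: 90.1 − 20·log₁₀(15.9/3.1) = 90.1 − 14.20 = 75.90 dB SPL.
Σ 10^(L/10) = 4.009e+07 → L_total = 10·log₁₀(4.009e+07) = 76.03 dB SPL.

76.0 dB SPL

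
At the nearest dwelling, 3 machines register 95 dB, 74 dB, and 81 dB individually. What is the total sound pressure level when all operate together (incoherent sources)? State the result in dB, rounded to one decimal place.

95.2 dB

Incoherent sources combine by intensity addition: L_total = 10·log₁₀(Σ 10^(L_i/10)).
Σ 10^(L/10) = 10^(95/10) + 10^(74/10) + 10^(81/10) = 3.313e+09.
L_total = 10·log₁₀(3.313e+09) = 95.20 dB.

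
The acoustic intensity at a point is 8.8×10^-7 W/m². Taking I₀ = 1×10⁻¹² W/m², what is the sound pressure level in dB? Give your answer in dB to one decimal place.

59.4 dB

L = 10·log₁₀(I/I₀) = 10·log₁₀(8.8×10^-7/10⁻¹²) = 10·log₁₀(8.8×10^5).
L = 10·(0.9445 + 5) = 59.44 dB.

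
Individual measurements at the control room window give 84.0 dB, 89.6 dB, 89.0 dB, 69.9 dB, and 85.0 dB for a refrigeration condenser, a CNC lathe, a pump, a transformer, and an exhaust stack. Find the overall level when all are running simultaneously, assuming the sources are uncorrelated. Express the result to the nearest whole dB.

Incoherent sources combine by intensity addition: L_total = 10·log₁₀(Σ 10^(L_i/10)).
Σ 10^(L/10) = 10^(84.0/10) + 10^(89.6/10) + 10^(89.0/10) + 10^(69.9/10) + 10^(85.0/10) = 2.284e+09.
L_total = 10·log₁₀(2.284e+09) = 93.59 dB.

94 dB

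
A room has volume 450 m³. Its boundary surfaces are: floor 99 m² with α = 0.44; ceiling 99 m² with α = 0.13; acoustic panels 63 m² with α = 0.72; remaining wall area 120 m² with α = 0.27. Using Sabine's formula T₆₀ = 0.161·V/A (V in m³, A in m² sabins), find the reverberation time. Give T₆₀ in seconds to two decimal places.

0.54 s

Total absorption A = 99·0.44 + 99·0.13 + 63·0.72 + 120·0.27 = 134.19 m² sabins.
T₆₀ = 0.161·V/A = 0.161·450/134.19 = 0.540 s.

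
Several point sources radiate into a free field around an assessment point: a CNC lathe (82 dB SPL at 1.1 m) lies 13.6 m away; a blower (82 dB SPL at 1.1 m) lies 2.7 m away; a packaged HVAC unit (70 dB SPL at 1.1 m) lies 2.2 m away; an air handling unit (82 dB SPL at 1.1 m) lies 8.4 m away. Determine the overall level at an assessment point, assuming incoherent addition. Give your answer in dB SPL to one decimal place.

75.1 dB SPL

Propagate each source to the receiver with L = L_ref − 20·log₁₀(r/r_ref), then add intensities.
CNC lathe: 82 − 20·log₁₀(13.6/1.1) = 82 − 21.84 = 60.16 dB SPL.
blower: 82 − 20·log₁₀(2.7/1.1) = 82 − 7.80 = 74.20 dB SPL.
packaged HVAC unit: 70 − 20·log₁₀(2.2/1.1) = 70 − 6.02 = 63.98 dB SPL.
air handling unit: 82 − 20·log₁₀(8.4/1.1) = 82 − 17.66 = 64.34 dB SPL.
Σ 10^(L/10) = 3.256e+07 → L_total = 10·log₁₀(3.256e+07) = 75.13 dB SPL.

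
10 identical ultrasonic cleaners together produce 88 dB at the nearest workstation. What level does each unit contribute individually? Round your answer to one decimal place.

For N identical incoherent sources L_total = L₁ + 10·log₁₀ N, so L₁ = 88 − 10·log₁₀(10) = 88 − 10.000.

78.0 dB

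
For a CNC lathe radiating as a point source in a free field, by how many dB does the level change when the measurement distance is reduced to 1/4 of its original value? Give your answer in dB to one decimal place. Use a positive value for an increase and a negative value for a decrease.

Point-source spreading: ΔL = −20·log₁₀(r₂/r₁).
ΔL = −20·log₁₀(0.25) = +12.04 dB.

+12.0 dB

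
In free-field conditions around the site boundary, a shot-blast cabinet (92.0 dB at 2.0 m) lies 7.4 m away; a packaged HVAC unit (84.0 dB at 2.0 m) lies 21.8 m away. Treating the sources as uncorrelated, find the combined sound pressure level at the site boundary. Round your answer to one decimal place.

80.7 dB

First find each source's level at the receiver (point-source: −20·log₁₀(r/r_ref)), then combine on an intensity basis.
shot-blast cabinet: 92.0 − 20·log₁₀(7.4/2.0) = 92.0 − 11.36 = 80.64 dB.
packaged HVAC unit: 84.0 − 20·log₁₀(21.8/2.0) = 84.0 − 20.75 = 63.25 dB.
Σ 10^(L/10) = 1.179e+08 → L_total = 10·log₁₀(1.179e+08) = 80.71 dB.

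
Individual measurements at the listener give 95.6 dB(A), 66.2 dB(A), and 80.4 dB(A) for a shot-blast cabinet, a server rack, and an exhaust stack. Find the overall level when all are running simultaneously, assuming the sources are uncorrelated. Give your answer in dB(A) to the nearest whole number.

For uncorrelated sources the intensities add, so convert each level to linear form, sum, and take 10·log₁₀ of the total.
Σ 10^(L/10) = 10^(95.6/10) + 10^(66.2/10) + 10^(80.4/10) = 3.745e+09.
L_total = 10·log₁₀(3.745e+09) = 95.73 dB(A).

96 dB(A)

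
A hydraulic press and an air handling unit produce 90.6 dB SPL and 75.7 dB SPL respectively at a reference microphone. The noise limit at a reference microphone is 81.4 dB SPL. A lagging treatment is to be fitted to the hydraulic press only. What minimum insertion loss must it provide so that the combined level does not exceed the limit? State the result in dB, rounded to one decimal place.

Fixed contribution from the other source: Σ 10^(L/10) = 10^(75.7/10) = 3.715e+07 (75.70 dB SPL).
To meet 81.4 dB SPL overall, the treated hydraulic press may contribute at most 10^(81.4/10) − 3.715e+07 = 1.009e+08, i.e. 80.04 dB SPL.
So the hydraulic press must be reduced from 90.6 to 80.04 dB SPL: IL = 10.56 dB.

10.6 dB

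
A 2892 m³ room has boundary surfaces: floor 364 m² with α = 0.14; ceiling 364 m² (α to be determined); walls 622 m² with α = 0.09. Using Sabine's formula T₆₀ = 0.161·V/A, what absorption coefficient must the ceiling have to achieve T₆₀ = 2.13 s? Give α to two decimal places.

A = 0.161·V/T₆₀ = 0.161·2892/2.13 = 218.60 m² sabins.
Absorption from the other surfaces = 364·0.14 + 622·0.09 = 106.94 m², so the ceiling must supply 111.66 m² over 364 m².
α = 111.66/364 = 0.307.

0.31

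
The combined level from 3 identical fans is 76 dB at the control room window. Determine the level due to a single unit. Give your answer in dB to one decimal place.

Dividing the total intensity by 3 lowers the level by 10·log₁₀ 3 = 4.771 dB: L₁ = 76 − 4.771.

71.2 dB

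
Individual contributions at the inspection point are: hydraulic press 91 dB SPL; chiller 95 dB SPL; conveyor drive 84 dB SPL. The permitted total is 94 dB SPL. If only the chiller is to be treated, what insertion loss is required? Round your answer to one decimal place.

Fixed contribution from the other sources: Σ 10^(L/10) = 10^(91/10) + 10^(84/10) = 1.510e+09 (91.79 dB SPL).
To meet 94 dB SPL overall, the treated chiller may contribute at most 10^(94/10) − 1.510e+09 = 1.002e+09, i.e. 90.01 dB SPL.
Required insertion loss = 95 − 90.01 = 4.99 dB.

5.0 dB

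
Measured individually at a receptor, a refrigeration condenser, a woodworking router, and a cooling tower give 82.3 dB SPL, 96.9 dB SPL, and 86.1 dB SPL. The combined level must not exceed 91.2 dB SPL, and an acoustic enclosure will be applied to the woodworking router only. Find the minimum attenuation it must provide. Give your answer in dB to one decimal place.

8.2 dB

Everything except the woodworking router sums to 10^(82.3/10) + 10^(86.1/10) = 5.772e+08 in linear terms, 87.61 dB SPL.
The limit corresponds to 10^(91.2/10) = 1.318e+09; subtracting the fixed part leaves 7.411e+08 for the woodworking router, i.e. 88.70 dB SPL.
Required insertion loss = 96.9 − 88.70 = 8.20 dB.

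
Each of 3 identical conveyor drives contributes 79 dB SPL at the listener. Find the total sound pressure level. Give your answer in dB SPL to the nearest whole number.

L_total = L₁ + 10·log₁₀ N for N identical incoherent sources.
L_total = 79 + 10·log₁₀(3) = 79 + 4.771 = 83.77 dB SPL.

84 dB SPL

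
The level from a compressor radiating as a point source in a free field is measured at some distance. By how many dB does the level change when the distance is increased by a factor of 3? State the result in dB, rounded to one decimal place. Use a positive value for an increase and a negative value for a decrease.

A point source loses 6 dB per doubling of distance; generally ΔL = −20·log₁₀(r₂/r₁).
ΔL = −20·log₁₀(3) = -9.54 dB.

-9.5 dB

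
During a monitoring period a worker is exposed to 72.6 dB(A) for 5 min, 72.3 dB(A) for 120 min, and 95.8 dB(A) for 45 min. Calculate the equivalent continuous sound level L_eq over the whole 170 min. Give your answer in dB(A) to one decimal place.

90.1 dB(A)

Weight each interval's intensity by its duration and average over T = 170 min:
Σ tᵢ·10^(Lᵢ/10) = 5·10^(72.6/10) + 120·10^(72.3/10) + 45·10^(95.8/10) = 1.732e+11.
L_eq = 10·log₁₀(1.732e+11/170) = 90.08 dB(A).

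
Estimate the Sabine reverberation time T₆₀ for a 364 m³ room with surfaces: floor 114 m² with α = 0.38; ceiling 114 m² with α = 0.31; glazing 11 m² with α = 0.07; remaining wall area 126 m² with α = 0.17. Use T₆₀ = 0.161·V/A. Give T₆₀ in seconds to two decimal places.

0.58 s

Summing Sᵢαᵢ: 114·0.38 + 114·0.31 + 11·0.07 + 126·0.17 = 100.85 m².
T₆₀ = 0.161·V/A = 0.161·364/100.85 = 0.581 s.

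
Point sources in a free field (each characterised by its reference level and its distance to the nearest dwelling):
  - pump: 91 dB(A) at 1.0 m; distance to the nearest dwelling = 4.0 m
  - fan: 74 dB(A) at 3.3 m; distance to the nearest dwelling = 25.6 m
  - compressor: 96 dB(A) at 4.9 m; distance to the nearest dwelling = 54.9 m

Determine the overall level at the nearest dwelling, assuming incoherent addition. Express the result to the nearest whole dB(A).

Apply inverse-square spreading to bring every level to the receiver, then sum 10^(L/10).
pump: 91 − 20·log₁₀(4.0/1.0) = 91 − 12.04 = 78.96 dB(A).
fan: 74 − 20·log₁₀(25.6/3.3) = 74 − 17.79 = 56.21 dB(A).
compressor: 96 − 20·log₁₀(54.9/4.9) = 96 − 20.99 = 75.01 dB(A).
Σ 10^(L/10) = 1.108e+08 → L_total = 10·log₁₀(1.108e+08) = 80.45 dB(A).

80 dB(A)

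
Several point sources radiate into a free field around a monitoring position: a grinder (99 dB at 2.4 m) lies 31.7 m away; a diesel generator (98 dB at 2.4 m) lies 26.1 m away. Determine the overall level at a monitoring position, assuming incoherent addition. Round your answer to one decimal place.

80.0 dB

Apply inverse-square spreading to bring every level to the receiver, then sum 10^(L/10).
grinder: 99 − 20·log₁₀(31.7/2.4) = 99 − 22.42 = 76.58 dB.
diesel generator: 98 − 20·log₁₀(26.1/2.4) = 98 − 20.73 = 77.27 dB.
Σ 10^(L/10) = 9.888e+07 → L_total = 10·log₁₀(9.888e+07) = 79.95 dB.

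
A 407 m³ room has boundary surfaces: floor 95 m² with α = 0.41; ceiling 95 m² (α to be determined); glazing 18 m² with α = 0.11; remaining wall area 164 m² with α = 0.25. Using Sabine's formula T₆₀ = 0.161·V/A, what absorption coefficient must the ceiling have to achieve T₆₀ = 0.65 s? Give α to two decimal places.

0.20

A = 0.161·V/T₆₀ = 0.161·407/0.65 = 100.81 m² sabins.
Absorption from the other surfaces = 95·0.41 + 18·0.11 + 164·0.25 = 81.93 m², so the ceiling must supply 18.88 m² over 95 m².
α = 18.88/95 = 0.199.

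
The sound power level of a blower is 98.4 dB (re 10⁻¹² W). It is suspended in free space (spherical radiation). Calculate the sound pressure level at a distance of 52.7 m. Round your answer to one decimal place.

Free-field spherical radiation: L_p = L_w − 10·log₁₀(4π·r²), r = 52.7 m.
4π·r² = 3.49e+04 m², 10·log₁₀ of that is 45.428 dB.
L_p = 98.4 − 45.428 = 52.97 dB.

53.0 dB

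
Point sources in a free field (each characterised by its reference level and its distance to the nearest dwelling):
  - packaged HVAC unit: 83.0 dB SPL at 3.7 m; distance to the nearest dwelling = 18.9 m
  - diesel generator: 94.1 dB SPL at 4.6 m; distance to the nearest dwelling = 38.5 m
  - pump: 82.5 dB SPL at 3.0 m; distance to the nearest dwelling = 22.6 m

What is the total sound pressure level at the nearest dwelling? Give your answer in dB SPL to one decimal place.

Propagate each source to the receiver with L = L_ref − 20·log₁₀(r/r_ref), then add intensities.
packaged HVAC unit: 83.0 − 20·log₁₀(18.9/3.7) = 83.0 − 14.17 = 68.83 dB SPL.
diesel generator: 94.1 − 20·log₁₀(38.5/4.6) = 94.1 − 18.45 = 75.65 dB SPL.
pump: 82.5 − 20·log₁₀(22.6/3.0) = 82.5 − 17.54 = 64.96 dB SPL.
Σ 10^(L/10) = 4.747e+07 → L_total = 10·log₁₀(4.747e+07) = 76.76 dB SPL.

76.8 dB SPL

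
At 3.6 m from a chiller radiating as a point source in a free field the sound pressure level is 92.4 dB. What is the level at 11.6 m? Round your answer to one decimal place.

82.2 dB

Spherical spreading from a point source gives a 20·log₁₀(r₂/r₁) drop.
L₂ = 92.4 − 20·log₁₀(11.6/3.6) = 92.4 − 10.163 = 82.24 dB.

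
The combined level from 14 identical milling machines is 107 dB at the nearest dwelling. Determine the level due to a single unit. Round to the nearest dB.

Dividing the total intensity by 14 lowers the level by 10·log₁₀ 14 = 11.461 dB: L₁ = 107 − 11.461.

96 dB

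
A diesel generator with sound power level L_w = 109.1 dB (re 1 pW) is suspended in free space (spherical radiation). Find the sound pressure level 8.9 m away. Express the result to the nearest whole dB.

L_p = L_w − 10·log₁₀(4π·r²) with r = 8.9 m.
4π·r² = 995.4 m², 10·log₁₀ of that is 29.980 dB.
L_p = 109.1 − 29.980 = 79.12 dB.

79 dB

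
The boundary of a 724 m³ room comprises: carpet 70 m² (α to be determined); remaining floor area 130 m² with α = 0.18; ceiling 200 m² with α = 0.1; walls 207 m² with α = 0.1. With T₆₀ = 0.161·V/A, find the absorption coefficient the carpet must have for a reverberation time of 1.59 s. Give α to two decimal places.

From T₆₀ = 0.161·V/A, the target T₆₀ = 1.59 s needs A = 0.161·724/1.59 = 73.31 m².
Absorption from the other surfaces = 130·0.18 + 200·0.1 + 207·0.1 = 64.10 m², so the carpet must supply 9.21 m² over 70 m².
α = 9.21/70 = 0.132.

0.13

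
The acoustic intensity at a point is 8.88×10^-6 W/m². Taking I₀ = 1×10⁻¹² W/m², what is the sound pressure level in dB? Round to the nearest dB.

L = 10·log₁₀(I/I₀) = 10·log₁₀(8.88×10^-6/10⁻¹²) = 10·log₁₀(8.88×10^6).
L = 10·(0.9484 + 6) = 69.48 dB.

69 dB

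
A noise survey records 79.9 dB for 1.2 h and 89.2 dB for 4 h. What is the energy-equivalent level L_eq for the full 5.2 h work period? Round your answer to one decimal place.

L_eq = 10·log₁₀[(1/T)·Σ tᵢ·10^(Lᵢ/10)] with T = 5.2 h.
Σ tᵢ·10^(Lᵢ/10) = 1.2·10^(79.9/10) + 4·10^(89.2/10) = 3.444e+09.
L_eq = 10·log₁₀(3.444e+09/5.2) = 88.21 dB.

88.2 dB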